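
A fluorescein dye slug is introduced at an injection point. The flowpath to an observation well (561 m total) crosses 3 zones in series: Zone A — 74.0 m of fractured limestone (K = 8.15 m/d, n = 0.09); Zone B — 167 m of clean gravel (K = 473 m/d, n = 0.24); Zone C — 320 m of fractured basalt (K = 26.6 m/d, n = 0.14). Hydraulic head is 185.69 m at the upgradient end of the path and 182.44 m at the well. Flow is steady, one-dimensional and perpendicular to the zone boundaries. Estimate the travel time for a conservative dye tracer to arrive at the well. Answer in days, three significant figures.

Total head drop ΔH = 185.69 − 182.44 = 3.25 m
Continuity: the same q passes through each zone, so ΔH = q·Σ(L_j/K_j) — the zones act as resistances in series.
Σ(L/K) = 74.0/8.15 + 167/473 + 320/26.6 = 9.080 + 0.3531 + 12.03 = 21.46 d
q = ΔH / Σ(L/K) = 3.25 / 21.46 = 0.1514 m/d (same in every zone)
Zone A: v = q/n = 0.1514/0.09 = 1.682 m/d → t_A = 74.0/1.682 = 43.98 d
Zone B: v = q/n = 0.1514/0.24 = 0.6309 m/d → t_B = 167/0.6309 = 264.7 d
Zone C: v = q/n = 0.1514/0.14 = 1.082 m/d → t_C = 320/1.082 = 295.9 d
Total t = 43.98 + 264.7 + 295.9 = 604.5 d

605 days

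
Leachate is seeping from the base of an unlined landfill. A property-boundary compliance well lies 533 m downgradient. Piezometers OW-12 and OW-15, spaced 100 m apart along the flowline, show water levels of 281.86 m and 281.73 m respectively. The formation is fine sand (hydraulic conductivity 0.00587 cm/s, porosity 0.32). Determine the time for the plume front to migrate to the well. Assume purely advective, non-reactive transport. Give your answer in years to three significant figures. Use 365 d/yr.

Hydraulic gradient i = (281.86 − 281.73) / 100 = 0.13 / 100 = 0.001300
K = 0.00587 cm/s × 864 = 5.072 m/d
Specific discharge q = 5.072 × 0.001300 = 0.006593 m/d
v_s = q/n_e = 0.006593/0.32 = 0.02060 m/d
t = L / v = 533 / 0.02060 = 25870 d
   = 25870 / 365 = 70.9 yr

70.9 years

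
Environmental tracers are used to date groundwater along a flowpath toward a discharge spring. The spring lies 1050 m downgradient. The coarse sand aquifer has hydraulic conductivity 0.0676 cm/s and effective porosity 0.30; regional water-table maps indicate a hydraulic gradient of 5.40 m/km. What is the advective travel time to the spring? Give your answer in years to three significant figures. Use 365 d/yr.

2.74 years

K = 0.0676 cm/s × 864 = 58.41 m/d
Darcy flux q = K·i = 58.41 × 0.0054 = 0.3154 m/d
v = Ki/n = 58.41·0.0054/0.30 = 1.051 m/d
t = L / v = 1050 / 1.051 = 998.7 d
   = 998.7 / 365 = 2.74 yr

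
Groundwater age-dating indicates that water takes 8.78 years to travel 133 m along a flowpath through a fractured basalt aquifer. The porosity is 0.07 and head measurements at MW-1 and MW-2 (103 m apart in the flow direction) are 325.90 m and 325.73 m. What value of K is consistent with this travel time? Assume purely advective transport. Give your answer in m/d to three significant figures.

1.76 m/d

Hydraulic gradient i = (325.90 − 325.73) / 103 = 0.17 / 103 = 0.001650
t = 8.78 years = 3205 d
v = L / t = 133 / 3205 = 0.04150 m/d
K = v · n / i = 0.04150 × 0.07 / 0.001650 = 1.76 m/d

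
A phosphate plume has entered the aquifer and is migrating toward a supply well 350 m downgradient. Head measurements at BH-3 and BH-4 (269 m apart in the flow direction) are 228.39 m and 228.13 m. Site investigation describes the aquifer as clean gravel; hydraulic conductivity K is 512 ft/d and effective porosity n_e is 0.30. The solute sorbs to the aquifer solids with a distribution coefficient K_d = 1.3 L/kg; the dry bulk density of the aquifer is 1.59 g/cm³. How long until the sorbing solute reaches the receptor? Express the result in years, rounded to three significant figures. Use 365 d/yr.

Hydraulic gradient i = (228.39 − 228.13) / 269 = 0.26 / 269 = 9.665e-4
K = 512 ft/d × 0.3048 = 156.1 m/d
q = Ki = 156.1 × 9.665e-4 = 0.1508 m/d
Average linear velocity = 0.1508 / 0.30 = 0.5028 m/d
Retardation R = 1 + ρ_b·K_d/n = 1 + 1.59×1.3/0.30 = 7.890
Contaminant velocity v_c = v/R = 0.5028/7.890 = 0.06372 m/d
t = L/v_c = 350/0.06372 = 5492 d
   = 5492/365 = 15.0 yr

15.0 years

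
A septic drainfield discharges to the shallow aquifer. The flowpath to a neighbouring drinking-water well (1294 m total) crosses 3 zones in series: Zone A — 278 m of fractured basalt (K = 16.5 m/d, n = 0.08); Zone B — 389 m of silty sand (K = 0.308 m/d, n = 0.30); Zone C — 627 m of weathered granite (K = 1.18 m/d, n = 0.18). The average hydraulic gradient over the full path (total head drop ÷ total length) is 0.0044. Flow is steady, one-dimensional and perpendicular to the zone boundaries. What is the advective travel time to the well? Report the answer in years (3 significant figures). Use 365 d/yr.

219 years

Continuity: the same q passes through each zone, so ΔH = q·Σ(L_j/K_j) — the zones act as resistances in series.
Σ(L/K) = 278/16.5 + 389/0.308 + 627/1.18 = 16.85 + 1263 + 531.4 = 1811 d
K_eq = L_total / Σ(L/K) = 1294 / 1811 = 0.7144 m/d
q = K_eq · i = 0.7144 × 0.0044 = 0.003144 m/d (same in every zone)
Zone A: v = q/n = 0.003144/0.08 = 0.03929 m/d → t_A = 278/0.03929 = 7075 d
Zone B: v = q/n = 0.003144/0.30 = 0.01048 m/d → t_B = 389/0.01048 = 37120 d
Zone C: v = q/n = 0.003144/0.18 = 0.01746 m/d → t_C = 627/0.01746 = 35900 d
Total t = 7075 + 37120 + 35900 = 80100 d
   = 80100 / 365 = 219 yr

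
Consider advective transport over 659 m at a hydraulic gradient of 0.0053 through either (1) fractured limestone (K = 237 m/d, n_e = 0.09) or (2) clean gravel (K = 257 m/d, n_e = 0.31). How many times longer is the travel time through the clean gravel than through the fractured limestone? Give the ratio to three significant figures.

Unit 1 (fractured limestone): v = 237×0.0053/0.09 = 13.96 m/d, t = 659/13.96 = 47.22 d
Unit 2 (clean gravel): v = 257×0.0053/0.31 = 4.394 m/d, t = 659/4.394 = 150.0 d
t(clean gravel) / t(fractured limestone) = 150.0/47.22 = 3.18

3.18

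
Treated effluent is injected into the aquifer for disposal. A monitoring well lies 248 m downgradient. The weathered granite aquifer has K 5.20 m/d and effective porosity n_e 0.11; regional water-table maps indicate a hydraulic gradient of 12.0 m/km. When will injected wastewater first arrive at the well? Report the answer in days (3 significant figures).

Darcy flux q = K·i = 5.20 × 0.012 = 0.06240 m/d
v_s = q/n_e = 0.06240/0.11 = 0.5673 m/d
t = L / v = 248 / 0.5673 = 437.2 d

437 days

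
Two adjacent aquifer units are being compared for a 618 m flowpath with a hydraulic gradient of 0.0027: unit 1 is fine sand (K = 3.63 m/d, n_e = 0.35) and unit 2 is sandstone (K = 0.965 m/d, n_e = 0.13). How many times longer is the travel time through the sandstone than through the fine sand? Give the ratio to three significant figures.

Unit 1 (fine sand): v = 3.63×0.0027/0.35 = 0.02800 m/d, t = 618/0.02800 = 22070 d
Unit 2 (sandstone): v = 0.965×0.0027/0.13 = 0.02004 m/d, t = 618/0.02004 = 30830 d
t(sandstone) / t(fine sand) = 30830/22070 = 1.40

1.40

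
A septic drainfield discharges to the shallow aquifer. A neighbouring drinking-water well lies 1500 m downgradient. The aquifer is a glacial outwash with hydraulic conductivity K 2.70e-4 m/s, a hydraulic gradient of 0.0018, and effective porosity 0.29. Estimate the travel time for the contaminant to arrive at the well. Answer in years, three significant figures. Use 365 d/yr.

28.4 years

K = 2.70e-4 m/s × 86400 s/d = 23.33 m/d
Darcy flux q = K·i = 23.33 × 0.0018 = 0.04199 m/d
v = Ki/n = 23.33·0.0018/0.29 = 0.1448 m/d
t = L / v = 1500 / 0.1448 = 10360 d
   = 10360 / 365 = 28.4 yr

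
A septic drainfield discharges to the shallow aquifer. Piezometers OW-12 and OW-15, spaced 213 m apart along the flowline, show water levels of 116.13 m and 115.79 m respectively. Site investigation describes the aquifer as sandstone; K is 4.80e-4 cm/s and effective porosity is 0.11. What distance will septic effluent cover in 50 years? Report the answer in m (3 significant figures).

Hydraulic gradient i = (116.13 − 115.79) / 213 = 0.34 / 213 = 0.001596
K = 4.80e-4 cm/s × 864 = 0.4147 m/d
Darcy flux q = K·i = 0.4147 × 0.001596 = 6.620e-4 m/d
Average linear velocity = 6.620e-4 / 0.11 = 0.006018 m/d
T = 50 yr × 365 = 18250 d
L = v × T = 0.006018 × 18250 = 109.8 m

110 m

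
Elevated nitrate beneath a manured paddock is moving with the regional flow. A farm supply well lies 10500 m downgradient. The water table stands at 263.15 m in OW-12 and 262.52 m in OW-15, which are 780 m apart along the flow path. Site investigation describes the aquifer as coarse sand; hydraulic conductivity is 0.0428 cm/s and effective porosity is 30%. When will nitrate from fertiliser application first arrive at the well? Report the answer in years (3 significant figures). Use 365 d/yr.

289 years

Hydraulic gradient i = (263.15 − 262.52) / 780 = 0.63 / 780 = 8.077e-4
K = 0.0428 cm/s × 864 = 36.98 m/d
Darcy flux q = K·i = 36.98 × 8.077e-4 = 0.02987 m/d
Seepage velocity v = q / n = 0.02987 / 0.30 = 0.09956 m/d
t = L / v = 10500 / 0.09956 = 105500 d
   = 105500 / 365 = 289 yr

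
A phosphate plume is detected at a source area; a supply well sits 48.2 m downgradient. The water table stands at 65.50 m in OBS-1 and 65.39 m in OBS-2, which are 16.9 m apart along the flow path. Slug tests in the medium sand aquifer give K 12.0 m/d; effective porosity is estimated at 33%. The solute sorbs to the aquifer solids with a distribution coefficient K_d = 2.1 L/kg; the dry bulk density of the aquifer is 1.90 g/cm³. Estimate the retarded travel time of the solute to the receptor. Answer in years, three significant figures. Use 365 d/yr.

7.30 years

Hydraulic gradient i = (65.50 − 65.39) / 16.9 = 0.11 / 16.9 = 0.006509
Specific discharge q = 12.0 × 0.006509 = 0.07811 m/d
v_s = q/n_e = 0.07811/0.33 = 0.2367 m/d
Retardation R = 1 + ρ_b·K_d/n = 1 + 1.90×2.1/0.33 = 13.09
Contaminant velocity v_c = v/R = 0.2367/13.09 = 0.01808 m/d
t = L/v_c = 48.2/0.01808 = 2666 d
   = 2666/365 = 7.30 yr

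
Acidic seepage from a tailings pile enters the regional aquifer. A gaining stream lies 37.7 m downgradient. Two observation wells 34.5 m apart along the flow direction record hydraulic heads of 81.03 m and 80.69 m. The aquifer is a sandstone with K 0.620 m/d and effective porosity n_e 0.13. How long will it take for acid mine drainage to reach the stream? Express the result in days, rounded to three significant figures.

Hydraulic gradient i = (81.03 − 80.69) / 34.5 = 0.34 / 34.5 = 0.009855
Darcy flux q = K·i = 0.620 × 0.009855 = 0.006110 m/d
Seepage velocity v = q / n = 0.006110 / 0.13 = 0.04700 m/d
t = L / v = 37.7 / 0.04700 = 802.1 d

802 days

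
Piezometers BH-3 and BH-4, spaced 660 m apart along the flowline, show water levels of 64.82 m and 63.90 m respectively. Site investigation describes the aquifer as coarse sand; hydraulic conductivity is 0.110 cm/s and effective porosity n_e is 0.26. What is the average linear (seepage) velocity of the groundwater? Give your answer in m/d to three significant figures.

Hydraulic gradient i = (64.82 − 63.90) / 660 = 0.92 / 660 = 0.001394
K = 0.110 cm/s × 864 = 95.04 m/d
Darcy flux q = K·i = 95.04 × 0.001394 = 0.1325 m/d
Seepage velocity v = q / n = 0.1325 / 0.26 = 0.5095 m/d

0.510 m/d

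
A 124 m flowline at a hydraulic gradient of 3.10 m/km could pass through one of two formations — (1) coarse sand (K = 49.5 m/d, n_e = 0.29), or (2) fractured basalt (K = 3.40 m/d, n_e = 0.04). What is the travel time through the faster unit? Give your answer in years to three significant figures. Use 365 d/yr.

0.642 years

Unit 1 (coarse sand): v = 49.5×0.0031/0.29 = 0.5291 m/d, t = 124/0.5291 = 234.3 d
Unit 2 (fractured basalt): v = 3.40×0.0031/0.04 = 0.2635 m/d, t = 124/0.2635 = 470.6 d
Faster: 234.3 d / 365 = 0.642 yr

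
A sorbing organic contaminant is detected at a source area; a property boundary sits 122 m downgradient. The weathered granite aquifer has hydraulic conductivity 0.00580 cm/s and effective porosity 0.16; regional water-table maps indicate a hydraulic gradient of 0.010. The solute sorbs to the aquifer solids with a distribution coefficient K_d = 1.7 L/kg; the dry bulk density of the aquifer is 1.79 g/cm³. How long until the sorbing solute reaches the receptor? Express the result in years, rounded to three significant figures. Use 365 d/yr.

21.4 years

K = 0.00580 cm/s × 864 = 5.011 m/d
Darcy flux q = K·i = 5.011 × 0.010 = 0.05011 m/d
Average linear velocity = 0.05011 / 0.16 = 0.3132 m/d
Retardation R = 1 + ρ_b·K_d/n = 1 + 1.79×1.7/0.16 = 20.02
Contaminant velocity v_c = v/R = 0.3132/20.02 = 0.01565 m/d
t = L/v_c = 122/0.01565 = 7798 d
   = 7798/365 = 21.4 yr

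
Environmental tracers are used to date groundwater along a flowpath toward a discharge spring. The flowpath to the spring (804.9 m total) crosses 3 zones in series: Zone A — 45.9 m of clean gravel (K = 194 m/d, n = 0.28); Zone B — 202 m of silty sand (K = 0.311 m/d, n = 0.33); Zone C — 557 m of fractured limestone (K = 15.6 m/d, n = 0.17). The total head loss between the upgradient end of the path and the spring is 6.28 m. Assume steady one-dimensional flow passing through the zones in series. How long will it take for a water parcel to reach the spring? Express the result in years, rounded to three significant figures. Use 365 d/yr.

Continuity: the same q passes through each zone, so ΔH = q·Σ(L_j/K_j) — the zones act as resistances in series.
Σ(L/K) = 45.9/194 + 202/0.311 + 557/15.6 = 0.2366 + 649.5 + 35.71 = 685.5 d
q = ΔH / Σ(L/K) = 6.28 / 685.5 = 0.009162 m/d (same in every zone)
Zone A: v = q/n = 0.009162/0.28 = 0.03272 m/d → t_A = 45.9/0.03272 = 1403 d
Zone B: v = q/n = 0.009162/0.33 = 0.02776 m/d → t_B = 202/0.02776 = 7276 d
Zone C: v = q/n = 0.009162/0.17 = 0.05389 m/d → t_C = 557/0.05389 = 10340 d
Total t = 1403 + 7276 + 10340 = 19010 d
   = 19010 / 365 = 52.1 yr

52.1 years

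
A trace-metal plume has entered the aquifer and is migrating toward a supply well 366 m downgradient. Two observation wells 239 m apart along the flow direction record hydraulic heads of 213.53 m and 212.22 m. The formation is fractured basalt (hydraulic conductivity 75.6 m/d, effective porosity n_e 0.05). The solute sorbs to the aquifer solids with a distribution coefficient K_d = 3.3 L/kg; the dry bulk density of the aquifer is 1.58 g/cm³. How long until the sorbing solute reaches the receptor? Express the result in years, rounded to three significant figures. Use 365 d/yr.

12.7 years

Hydraulic gradient i = (213.53 − 212.22) / 239 = 1.31 / 239 = 0.005481
Specific discharge q = 75.6 × 0.005481 = 0.4144 m/d
v_s = q/n_e = 0.4144/0.05 = 8.288 m/d
Retardation R = 1 + ρ_b·K_d/n = 1 + 1.58×3.3/0.05 = 105.3
Contaminant velocity v_c = v/R = 8.288/105.3 = 0.07872 m/d
t = L/v_c = 366/0.07872 = 4649 d
   = 4649/365 = 12.7 yr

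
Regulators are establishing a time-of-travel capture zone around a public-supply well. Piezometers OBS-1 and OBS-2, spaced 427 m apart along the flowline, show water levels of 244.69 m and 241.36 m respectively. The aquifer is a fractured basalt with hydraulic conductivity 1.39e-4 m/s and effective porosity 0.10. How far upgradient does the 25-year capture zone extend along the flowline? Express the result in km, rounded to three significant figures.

8.55 km

Hydraulic gradient i = (244.69 − 241.36) / 427 = 3.33 / 427 = 0.007799
K = 1.39e-4 m/s × 86400 s/d = 12.01 m/d
q = Ki = 12.01 × 0.007799 = 0.09366 m/d
Average linear velocity = 0.09366 / 0.10 = 0.9366 m/d
T = 25 yr × 365 = 9125 d
L = v × T = 0.9366 × 9125 = 8546 m
   = 8.55 km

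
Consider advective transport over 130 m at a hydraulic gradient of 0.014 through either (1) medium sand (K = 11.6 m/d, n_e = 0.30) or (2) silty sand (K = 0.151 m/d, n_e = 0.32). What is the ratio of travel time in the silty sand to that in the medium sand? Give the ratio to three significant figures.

Unit 1 (medium sand): v = 11.6×0.014/0.30 = 0.5413 m/d, t = 130/0.5413 = 240.1 d
Unit 2 (silty sand): v = 0.151×0.014/0.32 = 0.006606 m/d, t = 130/0.006606 = 19680 d
t(silty sand) / t(medium sand) = 19680/240.1 = 81.9

81.9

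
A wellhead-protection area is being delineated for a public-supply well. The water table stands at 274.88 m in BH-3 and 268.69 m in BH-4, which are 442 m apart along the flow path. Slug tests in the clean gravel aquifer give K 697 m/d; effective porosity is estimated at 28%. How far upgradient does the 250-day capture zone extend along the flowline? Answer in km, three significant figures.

8.72 km

Hydraulic gradient i = (274.88 − 268.69) / 442 = 6.19 / 442 = 0.01400
q = Ki = 697 × 0.01400 = 9.761 m/d
v_s = q/n_e = 9.761/0.28 = 34.86 m/d
L = v × T = 34.86 × 250 = 8715 m
   = 8.72 km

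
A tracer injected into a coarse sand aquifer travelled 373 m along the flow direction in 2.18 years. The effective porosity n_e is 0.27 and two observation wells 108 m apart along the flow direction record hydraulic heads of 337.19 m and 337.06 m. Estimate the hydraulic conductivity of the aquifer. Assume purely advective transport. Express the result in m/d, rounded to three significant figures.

Hydraulic gradient i = (337.19 − 337.06) / 108 = 0.13 / 108 = 0.001204
t = 2.18 years = 795.7 d
v = L / t = 373 / 795.7 = 0.4688 m/d
K = v · n / i = 0.4688 × 0.27 / 0.001204 = 105 m/d

105 m/d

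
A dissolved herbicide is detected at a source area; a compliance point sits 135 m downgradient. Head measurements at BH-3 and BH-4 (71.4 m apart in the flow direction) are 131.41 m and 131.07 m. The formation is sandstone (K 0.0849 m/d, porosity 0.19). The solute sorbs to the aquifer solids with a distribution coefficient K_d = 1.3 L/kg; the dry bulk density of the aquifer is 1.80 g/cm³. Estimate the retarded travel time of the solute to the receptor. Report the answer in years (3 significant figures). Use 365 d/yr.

Hydraulic gradient i = (131.41 − 131.07) / 71.4 = 0.34 / 71.4 = 0.004762
Specific discharge q = 0.0849 × 0.004762 = 4.043e-4 m/d
Seepage velocity v = q / n = 4.043e-4 / 0.19 = 0.002128 m/d
Retardation R = 1 + ρ_b·K_d/n = 1 + 1.80×1.3/0.19 = 13.32
Contaminant velocity v_c = v/R = 0.002128/13.32 = 1.598e-4 m/d
t = L/v_c = 135/1.598e-4 = 844800 d
   = 844800/365 = 2310 yr

2310 years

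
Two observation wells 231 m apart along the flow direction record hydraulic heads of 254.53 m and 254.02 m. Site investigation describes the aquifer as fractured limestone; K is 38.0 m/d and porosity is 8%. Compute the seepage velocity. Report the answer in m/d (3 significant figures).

Hydraulic gradient i = (254.53 − 254.02) / 231 = 0.51 / 231 = 0.002208
Specific discharge q = 38.0 × 0.002208 = 0.08390 m/d
Seepage velocity v = q / n = 0.08390 / 0.08 = 1.049 m/d

1.05 m/d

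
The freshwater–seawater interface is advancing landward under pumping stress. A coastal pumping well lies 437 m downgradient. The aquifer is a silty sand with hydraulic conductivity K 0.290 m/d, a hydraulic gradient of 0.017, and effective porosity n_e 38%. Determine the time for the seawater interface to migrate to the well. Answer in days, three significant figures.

33700 days

q = Ki = 0.290 × 0.017 = 0.004930 m/d
Average linear velocity = 0.004930 / 0.38 = 0.01297 m/d
t = L / v = 437 / 0.01297 = 33680 d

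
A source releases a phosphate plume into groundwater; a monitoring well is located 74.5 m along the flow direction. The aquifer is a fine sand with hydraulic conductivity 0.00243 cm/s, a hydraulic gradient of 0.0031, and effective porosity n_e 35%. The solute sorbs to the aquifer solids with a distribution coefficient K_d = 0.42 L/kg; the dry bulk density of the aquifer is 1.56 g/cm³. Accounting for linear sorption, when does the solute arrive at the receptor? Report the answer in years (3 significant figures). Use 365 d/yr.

31.5 years

K = 0.00243 cm/s × 864 = 2.100 m/d
q = Ki = 2.100 × 0.0031 = 0.006509 m/d
Average linear velocity = 0.006509 / 0.35 = 0.01860 m/d
Retardation R = 1 + ρ_b·K_d/n = 1 + 1.56×0.42/0.35 = 2.872
Contaminant velocity v_c = v/R = 0.01860/2.872 = 0.006475 m/d
t = L/v_c = 74.5/0.006475 = 11510 d
   = 11510/365 = 31.5 yr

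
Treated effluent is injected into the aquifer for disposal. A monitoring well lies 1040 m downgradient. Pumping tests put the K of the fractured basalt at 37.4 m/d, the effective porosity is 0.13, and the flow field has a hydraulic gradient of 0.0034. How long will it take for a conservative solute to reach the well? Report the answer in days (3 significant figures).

1060 days

Specific discharge q = 37.4 × 0.0034 = 0.1272 m/d
Seepage velocity v = q / n = 0.1272 / 0.13 = 0.9782 m/d
t = L / v = 1040 / 0.9782 = 1063 d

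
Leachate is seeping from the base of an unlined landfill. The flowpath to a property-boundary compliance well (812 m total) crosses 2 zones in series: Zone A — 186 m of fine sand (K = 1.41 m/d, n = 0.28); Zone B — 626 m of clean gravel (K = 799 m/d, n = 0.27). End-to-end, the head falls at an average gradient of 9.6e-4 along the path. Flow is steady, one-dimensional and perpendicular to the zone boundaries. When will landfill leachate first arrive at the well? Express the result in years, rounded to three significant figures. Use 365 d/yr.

Steady 1-D flow in series ⇒ the Darcy flux q is identical in every zone and the zone head losses add (resistances L/K in series).
Σ(L/K) = 186/1.41 + 626/799 = 131.9 + 0.7835 = 132.7 d
K_eq = L_total / Σ(L/K) = 812 / 132.7 = 6.119 m/d
q = K_eq · i = 6.119 × 9.6e-4 = 0.005874 m/d (same in every zone)
Zone A: v = q/n = 0.005874/0.28 = 0.02098 m/d → t_A = 186/0.02098 = 8866 d
Zone B: v = q/n = 0.005874/0.27 = 0.02176 m/d → t_B = 626/0.02176 = 28770 d
Total t = 8866 + 28770 = 37640 d
   = 37640 / 365 = 103 yr

103 years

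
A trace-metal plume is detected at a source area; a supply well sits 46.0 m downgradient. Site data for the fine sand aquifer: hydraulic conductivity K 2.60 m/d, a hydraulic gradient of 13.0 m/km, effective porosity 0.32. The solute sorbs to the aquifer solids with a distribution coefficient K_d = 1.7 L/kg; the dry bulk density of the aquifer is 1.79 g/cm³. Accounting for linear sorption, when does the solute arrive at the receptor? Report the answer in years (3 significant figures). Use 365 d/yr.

12.5 years

q = Ki = 2.60 × 0.013 = 0.03380 m/d
Seepage velocity v = q / n = 0.03380 / 0.32 = 0.1056 m/d
Retardation R = 1 + ρ_b·K_d/n = 1 + 1.79×1.7/0.32 = 10.51
Contaminant velocity v_c = v/R = 0.1056/10.51 = 0.01005 m/d
t = L/v_c = 46.0/0.01005 = 4577 d
   = 4577/365 = 12.5 yr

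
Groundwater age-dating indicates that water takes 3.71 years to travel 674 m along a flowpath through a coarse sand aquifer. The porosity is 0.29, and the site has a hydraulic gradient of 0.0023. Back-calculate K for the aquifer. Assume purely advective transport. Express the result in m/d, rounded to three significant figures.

62.8 m/d

t = 3.71 years = 1354 d
v = L / t = 674 / 1354 = 0.4977 m/d
K = v · n / i = 0.4977 × 0.29 / 0.0023 = 62.8 m/d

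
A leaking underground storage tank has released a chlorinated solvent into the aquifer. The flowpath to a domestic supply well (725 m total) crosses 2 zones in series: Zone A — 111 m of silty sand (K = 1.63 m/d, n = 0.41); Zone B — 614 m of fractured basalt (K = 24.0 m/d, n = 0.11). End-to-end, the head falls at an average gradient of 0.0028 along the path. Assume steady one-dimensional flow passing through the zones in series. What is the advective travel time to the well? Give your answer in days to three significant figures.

Steady 1-D flow in series ⇒ the Darcy flux q is identical in every zone and the zone head losses add (resistances L/K in series).
Σ(L/K) = 111/1.63 + 614/24.0 = 68.10 + 25.58 = 93.68 d
K_eq = L_total / Σ(L/K) = 725 / 93.68 = 7.739 m/d
q = K_eq · i = 7.739 × 0.0028 = 0.02167 m/d (same in every zone)
Zone A: v = q/n = 0.02167/0.41 = 0.05285 m/d → t_A = 111/0.05285 = 2100 d
Zone B: v = q/n = 0.02167/0.11 = 0.1970 m/d → t_B = 614/0.1970 = 3117 d
Total t = 2100 + 3117 = 5217 d

5220 days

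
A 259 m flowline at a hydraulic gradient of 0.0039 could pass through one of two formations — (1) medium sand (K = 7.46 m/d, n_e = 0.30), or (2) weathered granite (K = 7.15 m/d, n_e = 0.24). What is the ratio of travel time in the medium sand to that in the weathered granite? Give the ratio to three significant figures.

Unit 1 (medium sand): v = 7.46×0.0039/0.30 = 0.09698 m/d, t = 259/0.09698 = 2671 d
Unit 2 (weathered granite): v = 7.15×0.0039/0.24 = 0.1162 m/d, t = 259/0.1162 = 2229 d
t(medium sand) / t(weathered granite) = 2671/2229 = 1.20

1.20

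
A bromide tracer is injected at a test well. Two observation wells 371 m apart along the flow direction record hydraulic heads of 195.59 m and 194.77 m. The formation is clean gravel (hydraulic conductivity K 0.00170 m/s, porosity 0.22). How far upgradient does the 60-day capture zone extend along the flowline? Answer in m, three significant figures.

88.5 m

Hydraulic gradient i = (195.59 − 194.77) / 371 = 0.82 / 371 = 0.002210
K = 0.00170 m/s × 86400 s/d = 146.9 m/d
Specific discharge q = 146.9 × 0.002210 = 0.3246 m/d
v_s = q/n_e = 0.3246/0.22 = 1.476 m/d
L = v × T = 1.476 × 60 = 88.54 m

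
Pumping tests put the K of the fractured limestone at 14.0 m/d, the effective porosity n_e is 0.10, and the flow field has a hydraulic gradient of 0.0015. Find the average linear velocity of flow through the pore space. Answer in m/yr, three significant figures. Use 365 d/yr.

q = Ki = 14.0 × 0.0015 = 0.02100 m/d
Average linear velocity = 0.02100 / 0.10 = 0.2100 m/d
   = 0.2100 × 365 = 76.6 m/yr

76.6 m/yr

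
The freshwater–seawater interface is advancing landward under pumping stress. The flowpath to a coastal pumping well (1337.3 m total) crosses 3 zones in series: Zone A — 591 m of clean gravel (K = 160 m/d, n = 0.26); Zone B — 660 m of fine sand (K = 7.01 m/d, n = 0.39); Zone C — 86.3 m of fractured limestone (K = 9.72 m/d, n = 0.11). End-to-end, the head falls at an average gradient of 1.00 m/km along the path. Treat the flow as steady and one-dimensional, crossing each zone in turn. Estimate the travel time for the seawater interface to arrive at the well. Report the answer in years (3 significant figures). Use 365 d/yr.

92.0 years

For zones in series the flux q is common to all zones; the equivalent conductivity is the harmonic (thickness-weighted) mean, K_eq = L_total / Σ(L_j/K_j).
Σ(L/K) = 591/160 + 660/7.01 + 86.3/9.72 = 3.694 + 94.15 + 8.879 = 106.7 d
K_eq = L_total / Σ(L/K) = 1337.3 / 106.7 = 12.53 m/d
q = K_eq · i = 12.53 × 0.0010 = 0.01253 m/d (same in every zone)
Zone A: v = q/n = 0.01253/0.26 = 0.04819 m/d → t_A = 591/0.04819 = 12260 d
Zone B: v = q/n = 0.01253/0.39 = 0.03213 m/d → t_B = 660/0.03213 = 20540 d
Zone C: v = q/n = 0.01253/0.11 = 0.1139 m/d → t_C = 86.3/0.1139 = 757.6 d
Total t = 12260 + 20540 + 757.6 = 33560 d
   = 33560 / 365 = 92.0 yr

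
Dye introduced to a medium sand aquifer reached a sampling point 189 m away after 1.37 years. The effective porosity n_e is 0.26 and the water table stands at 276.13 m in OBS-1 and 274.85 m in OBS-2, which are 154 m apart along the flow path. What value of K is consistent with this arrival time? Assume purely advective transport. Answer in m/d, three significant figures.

Hydraulic gradient i = (276.13 − 274.85) / 154 = 1.28 / 154 = 0.008312
t = 1.37 years = 500.1 d
v = L / t = 189 / 500.1 = 0.3780 m/d
K = v · n / i = 0.3780 × 0.26 / 0.008312 = 11.8 m/d

11.8 m/d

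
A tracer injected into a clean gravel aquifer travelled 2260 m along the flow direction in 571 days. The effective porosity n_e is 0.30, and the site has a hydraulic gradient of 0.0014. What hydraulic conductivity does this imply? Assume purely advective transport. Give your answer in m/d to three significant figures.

v = L / t = 2260 / 571 = 3.958 m/d
K = v · n / i = 3.958 × 0.30 / 0.0014 = 848 m/d

848 m/d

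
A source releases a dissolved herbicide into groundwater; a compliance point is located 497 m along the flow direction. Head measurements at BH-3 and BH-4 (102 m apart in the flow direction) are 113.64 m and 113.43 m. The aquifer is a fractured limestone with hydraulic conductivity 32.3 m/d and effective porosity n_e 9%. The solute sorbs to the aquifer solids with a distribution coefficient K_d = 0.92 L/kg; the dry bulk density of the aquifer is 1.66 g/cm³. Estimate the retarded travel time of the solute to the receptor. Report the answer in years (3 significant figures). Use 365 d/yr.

Hydraulic gradient i = (113.64 − 113.43) / 102 = 0.21 / 102 = 0.002059
q = Ki = 32.3 × 0.002059 = 0.06650 m/d
Seepage velocity v = q / n = 0.06650 / 0.09 = 0.7389 m/d
Retardation R = 1 + ρ_b·K_d/n = 1 + 1.66×0.92/0.09 = 17.97
Contaminant velocity v_c = v/R = 0.7389/17.97 = 0.04112 m/d
t = L/v_c = 497/0.04112 = 12090 d
   = 12090/365 = 33.1 yr

33.1 years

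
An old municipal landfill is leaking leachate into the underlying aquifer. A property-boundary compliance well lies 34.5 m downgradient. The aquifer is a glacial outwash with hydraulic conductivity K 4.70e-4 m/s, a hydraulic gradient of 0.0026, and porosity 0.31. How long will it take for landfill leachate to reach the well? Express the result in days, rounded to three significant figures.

101 days

K = 4.70e-4 m/s × 86400 s/d = 40.61 m/d
Darcy flux q = K·i = 40.61 × 0.0026 = 0.1056 m/d
Average linear velocity = 0.1056 / 0.31 = 0.3406 m/d
t = L / v = 34.5 / 0.3406 = 101.3 d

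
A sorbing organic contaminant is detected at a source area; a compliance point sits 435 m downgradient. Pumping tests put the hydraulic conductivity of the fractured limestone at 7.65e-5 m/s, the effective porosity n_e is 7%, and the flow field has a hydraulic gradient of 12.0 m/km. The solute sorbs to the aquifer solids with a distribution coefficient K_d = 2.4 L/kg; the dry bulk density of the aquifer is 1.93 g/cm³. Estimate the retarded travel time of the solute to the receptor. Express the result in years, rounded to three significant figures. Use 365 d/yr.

K = 7.65e-5 m/s × 86400 s/d = 6.610 m/d
Specific discharge q = 6.610 × 0.012 = 0.07932 m/d
v_s = q/n_e = 0.07932/0.07 = 1.133 m/d
Retardation R = 1 + ρ_b·K_d/n = 1 + 1.93×2.4/0.07 = 67.17
Contaminant velocity v_c = v/R = 1.133/67.17 = 0.01687 m/d
t = L/v_c = 435/0.01687 = 25790 d
   = 25790/365 = 70.7 yr

70.7 years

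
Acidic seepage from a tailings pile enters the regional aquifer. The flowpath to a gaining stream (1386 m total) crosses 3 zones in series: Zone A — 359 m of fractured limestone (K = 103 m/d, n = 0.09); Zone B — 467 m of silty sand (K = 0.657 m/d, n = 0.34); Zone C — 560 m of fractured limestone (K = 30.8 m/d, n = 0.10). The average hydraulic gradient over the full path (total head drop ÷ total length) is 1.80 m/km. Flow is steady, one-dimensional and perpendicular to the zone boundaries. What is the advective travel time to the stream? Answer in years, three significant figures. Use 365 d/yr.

199 years

Steady 1-D flow in series ⇒ the Darcy flux q is identical in every zone and the zone head losses add (resistances L/K in series).
Σ(L/K) = 359/103 + 467/0.657 + 560/30.8 = 3.485 + 710.8 + 18.18 = 732.5 d
K_eq = L_total / Σ(L/K) = 1386 / 732.5 = 1.892 m/d
q = K_eq · i = 1.892 × 0.0018 = 0.003406 m/d (same in every zone)
Zone A: v = q/n = 0.003406/0.09 = 0.03784 m/d → t_A = 359/0.03784 = 9486 d
Zone B: v = q/n = 0.003406/0.34 = 0.01002 m/d → t_B = 467/0.01002 = 46620 d
Zone C: v = q/n = 0.003406/0.10 = 0.03406 m/d → t_C = 560/0.03406 = 16440 d
Total t = 9486 + 46620 + 16440 = 72550 d
   = 72550 / 365 = 199 yr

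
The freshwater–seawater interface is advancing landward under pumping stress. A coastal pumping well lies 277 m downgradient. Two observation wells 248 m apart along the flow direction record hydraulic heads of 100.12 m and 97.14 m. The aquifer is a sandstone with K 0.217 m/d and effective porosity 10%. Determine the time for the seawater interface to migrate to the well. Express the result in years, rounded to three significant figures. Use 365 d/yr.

Hydraulic gradient i = (100.12 − 97.14) / 248 = 2.98 / 248 = 0.01202
Specific discharge q = 0.217 × 0.01202 = 0.002608 m/d
v = Ki/n = 0.217·0.01202/0.10 = 0.02607 m/d
t = L / v = 277 / 0.02607 = 10620 d
   = 10620 / 365 = 29.1 yr

29.1 years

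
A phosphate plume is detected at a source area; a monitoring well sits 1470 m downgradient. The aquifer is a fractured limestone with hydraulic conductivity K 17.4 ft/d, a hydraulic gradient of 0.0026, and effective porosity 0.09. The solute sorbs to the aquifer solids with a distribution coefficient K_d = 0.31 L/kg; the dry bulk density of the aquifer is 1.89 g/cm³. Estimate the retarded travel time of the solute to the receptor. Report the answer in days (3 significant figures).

72100 days

K = 17.4 ft/d × 0.3048 = 5.304 m/d
Specific discharge q = 5.304 × 0.0026 = 0.01379 m/d
Seepage velocity v = q / n = 0.01379 / 0.09 = 0.1532 m/d
Retardation R = 1 + ρ_b·K_d/n = 1 + 1.89×0.31/0.09 = 7.510
Contaminant velocity v_c = v/R = 0.1532/7.510 = 0.02040 m/d
t = L/v_c = 1470/0.02040 = 72050 d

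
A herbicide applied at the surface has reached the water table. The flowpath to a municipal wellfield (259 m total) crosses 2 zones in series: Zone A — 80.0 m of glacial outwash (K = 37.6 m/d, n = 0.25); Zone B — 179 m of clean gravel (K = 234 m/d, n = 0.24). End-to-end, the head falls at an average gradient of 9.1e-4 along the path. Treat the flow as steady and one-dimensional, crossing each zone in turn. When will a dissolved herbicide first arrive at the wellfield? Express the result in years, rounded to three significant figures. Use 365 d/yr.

2.12 years

Continuity: the same q passes through each zone, so ΔH = q·Σ(L_j/K_j) — the zones act as resistances in series.
Σ(L/K) = 80.0/37.6 + 179/234 = 2.128 + 0.7650 = 2.893 d
K_eq = L_total / Σ(L/K) = 259 / 2.893 = 89.54 m/d
q = K_eq · i = 89.54 × 9.1e-4 = 0.08148 m/d (same in every zone)
Zone A: v = q/n = 0.08148/0.25 = 0.3259 m/d → t_A = 80.0/0.3259 = 245.5 d
Zone B: v = q/n = 0.08148/0.24 = 0.3395 m/d → t_B = 179/0.3395 = 527.2 d
Total t = 245.5 + 527.2 = 772.7 d
   = 772.7 / 365 = 2.12 yr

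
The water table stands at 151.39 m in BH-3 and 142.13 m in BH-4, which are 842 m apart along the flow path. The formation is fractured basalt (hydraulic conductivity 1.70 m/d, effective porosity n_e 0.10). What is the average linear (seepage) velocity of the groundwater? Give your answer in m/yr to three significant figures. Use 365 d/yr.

68.2 m/yr

Hydraulic gradient i = (151.39 − 142.13) / 842 = 9.26 / 842 = 0.01100
q = Ki = 1.70 × 0.01100 = 0.01870 m/d
Seepage velocity v = q / n = 0.01870 / 0.10 = 0.1870 m/d
   = 0.1870 × 365 = 68.2 m/yr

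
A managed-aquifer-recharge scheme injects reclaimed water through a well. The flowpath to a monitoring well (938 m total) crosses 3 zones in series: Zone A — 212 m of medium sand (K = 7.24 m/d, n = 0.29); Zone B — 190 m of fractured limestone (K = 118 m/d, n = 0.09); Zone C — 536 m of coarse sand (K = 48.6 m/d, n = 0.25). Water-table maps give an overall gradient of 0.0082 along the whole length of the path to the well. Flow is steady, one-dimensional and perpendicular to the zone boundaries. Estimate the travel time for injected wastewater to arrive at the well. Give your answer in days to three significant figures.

Steady 1-D flow in series ⇒ the Darcy flux q is identical in every zone and the zone head losses add (resistances L/K in series).
Σ(L/K) = 212/7.24 + 190/118 + 536/48.6 = 29.28 + 1.610 + 11.03 = 41.92 d
K_eq = L_total / Σ(L/K) = 938 / 41.92 = 22.38 m/d
q = K_eq · i = 22.38 × 0.0082 = 0.1835 m/d (same in every zone)
Zone A: v = q/n = 0.1835/0.29 = 0.6327 m/d → t_A = 212/0.6327 = 335.1 d
Zone B: v = q/n = 0.1835/0.09 = 2.039 m/d → t_B = 190/2.039 = 93.20 d
Zone C: v = q/n = 0.1835/0.25 = 0.7339 m/d → t_C = 536/0.7339 = 730.3 d
Total t = 335.1 + 93.20 + 730.3 = 1159 d

1160 days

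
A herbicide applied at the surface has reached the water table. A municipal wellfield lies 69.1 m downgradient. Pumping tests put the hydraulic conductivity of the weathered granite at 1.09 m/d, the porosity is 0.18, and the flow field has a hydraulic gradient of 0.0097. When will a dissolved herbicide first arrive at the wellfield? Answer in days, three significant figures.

1180 days

q = Ki = 1.09 × 0.0097 = 0.01057 m/d
Average linear velocity = 0.01057 / 0.18 = 0.05874 m/d
t = L / v = 69.1 / 0.05874 = 1176 d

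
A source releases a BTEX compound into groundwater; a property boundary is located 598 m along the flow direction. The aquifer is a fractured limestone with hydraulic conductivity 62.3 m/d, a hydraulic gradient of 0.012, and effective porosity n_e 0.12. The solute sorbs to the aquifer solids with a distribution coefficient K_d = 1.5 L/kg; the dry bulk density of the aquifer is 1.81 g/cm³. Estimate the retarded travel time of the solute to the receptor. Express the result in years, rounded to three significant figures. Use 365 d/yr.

6.21 years

q = Ki = 62.3 × 0.012 = 0.7476 m/d
v_s = q/n_e = 0.7476/0.12 = 6.230 m/d
Retardation R = 1 + ρ_b·K_d/n = 1 + 1.81×1.5/0.12 = 23.63
Contaminant velocity v_c = v/R = 6.230/23.63 = 0.2637 m/d
t = L/v_c = 598/0.2637 = 2268 d
   = 2268/365 = 6.21 yr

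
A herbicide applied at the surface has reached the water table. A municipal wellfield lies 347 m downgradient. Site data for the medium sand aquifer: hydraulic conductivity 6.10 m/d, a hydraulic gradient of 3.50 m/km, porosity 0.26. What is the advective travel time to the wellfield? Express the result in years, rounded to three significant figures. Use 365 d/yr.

q = Ki = 6.10 × 0.0035 = 0.02135 m/d
v = Ki/n = 6.10·0.0035/0.26 = 0.08212 m/d
t = L / v = 347 / 0.08212 = 4226 d
   = 4226 / 365 = 11.6 yr

11.6 years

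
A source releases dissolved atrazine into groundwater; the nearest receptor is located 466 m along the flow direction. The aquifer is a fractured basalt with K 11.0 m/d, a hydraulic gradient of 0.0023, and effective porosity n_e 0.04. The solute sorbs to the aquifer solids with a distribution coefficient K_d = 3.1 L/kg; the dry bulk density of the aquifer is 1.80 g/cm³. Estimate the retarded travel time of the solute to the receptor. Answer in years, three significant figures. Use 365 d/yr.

q = Ki = 11.0 × 0.0023 = 0.02530 m/d
Seepage velocity v = q / n = 0.02530 / 0.04 = 0.6325 m/d
Retardation R = 1 + ρ_b·K_d/n = 1 + 1.80×3.1/0.04 = 140.5
Contaminant velocity v_c = v/R = 0.6325/140.5 = 0.004502 m/d
t = L/v_c = 466/0.004502 = 103500 d
   = 103500/365 = 284 yr

284 years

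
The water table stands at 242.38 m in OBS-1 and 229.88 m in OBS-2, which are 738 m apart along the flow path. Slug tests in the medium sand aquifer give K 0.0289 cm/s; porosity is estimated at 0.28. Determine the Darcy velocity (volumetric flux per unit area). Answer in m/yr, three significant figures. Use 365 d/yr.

Hydraulic gradient i = (242.38 − 229.88) / 738 = 12.50 / 738 = 0.01694
K = 0.0289 cm/s × 864 = 24.97 m/d
Darcy flux q = K·i = 24.97 × 0.01694 = 0.4229 m/d
   = 0.4229 × 365 = 154 m/yr

154 m/yr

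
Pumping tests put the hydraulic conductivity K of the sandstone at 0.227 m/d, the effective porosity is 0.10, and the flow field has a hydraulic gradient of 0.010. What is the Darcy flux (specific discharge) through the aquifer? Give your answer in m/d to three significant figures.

Darcy flux q = K·i = 0.227 × 0.010 = 0.002270 m/d

0.00227 m/d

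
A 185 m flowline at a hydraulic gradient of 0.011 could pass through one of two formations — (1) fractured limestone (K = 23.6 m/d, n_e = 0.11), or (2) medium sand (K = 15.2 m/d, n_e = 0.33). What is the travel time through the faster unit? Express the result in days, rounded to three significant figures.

Unit 1 (fractured limestone): v = 23.6×0.011/0.11 = 2.360 m/d, t = 185/2.360 = 78.39 d
Unit 2 (medium sand): v = 15.2×0.011/0.33 = 0.5067 m/d, t = 185/0.5067 = 365.1 d
Faster unit: t = 78.4 d

78.4 days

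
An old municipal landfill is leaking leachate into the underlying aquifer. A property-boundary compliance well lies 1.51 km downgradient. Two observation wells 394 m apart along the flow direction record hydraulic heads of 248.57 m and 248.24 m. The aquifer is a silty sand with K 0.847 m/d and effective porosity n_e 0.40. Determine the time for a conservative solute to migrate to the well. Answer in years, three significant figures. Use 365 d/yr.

Hydraulic gradient i = (248.57 − 248.24) / 394 = 0.33 / 394 = 8.376e-4
Specific discharge q = 0.847 × 8.376e-4 = 7.094e-4 m/d
v_s = q/n_e = 7.094e-4/0.40 = 0.001774 m/d
L = 1.51 km = 1510 m
t = L / v = 1510 / 0.001774 = 851400 d
   = 851400 / 365 = 2330 yr

2330 years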